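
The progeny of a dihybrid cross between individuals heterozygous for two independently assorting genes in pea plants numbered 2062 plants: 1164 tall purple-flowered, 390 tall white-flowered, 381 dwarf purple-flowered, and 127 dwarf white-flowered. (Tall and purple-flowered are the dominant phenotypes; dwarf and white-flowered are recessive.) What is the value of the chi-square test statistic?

A dihybrid F₂ with independent assortment and complete dominance at both loci gives a 9:3:3:1 phenotypic ratio.
Under the 9:3:3:1 hypothesis (Σ ratio = 16, N = 2062):
  tall purple-flowered: 2062 × 9/16 = 1159.875
  tall white-flowered: 2062 × 3/16 = 386.625
  dwarf purple-flowered: 2062 × 3/16 = 386.625
  dwarf white-flowered: 2062 × 1/16 = 128.875
χ² = Σ (O − E)² / E
  tall purple-flowered: (1164 − 1159.875)² / 1159.875 = 0.0147
  tall white-flowered: (390 − 386.625)² / 386.625 = 0.0295
  dwarf purple-flowered: (381 − 386.625)² / 386.625 = 0.0818
  dwarf white-flowered: (127 − 128.875)² / 128.875 = 0.0273
χ² = 0.0147 + 0.0295 + 0.0818 + 0.0273 = 0.1533 ≈ 0.153

0.153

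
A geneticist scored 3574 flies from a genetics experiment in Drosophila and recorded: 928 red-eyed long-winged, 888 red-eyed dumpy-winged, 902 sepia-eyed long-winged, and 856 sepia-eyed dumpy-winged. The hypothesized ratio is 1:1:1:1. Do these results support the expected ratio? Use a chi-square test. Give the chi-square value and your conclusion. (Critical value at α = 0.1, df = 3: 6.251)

3.021; consistent

Under the 1:1:1:1 hypothesis (Σ ratio = 4, N = 3574):
  red-eyed long-winged: 3574 × 1/4 = 893.5
  red-eyed dumpy-winged: 3574 × 1/4 = 893.5
  sepia-eyed long-winged: 3574 × 1/4 = 893.5
  sepia-eyed dumpy-winged: 3574 × 1/4 = 893.5
χ² = Σ (O − E)² / E
  red-eyed long-winged: (928 − 893.5)² / 893.5 = 1.3321
  red-eyed dumpy-winged: (888 − 893.5)² / 893.5 = 0.0339
  sepia-eyed long-winged: (902 − 893.5)² / 893.5 = 0.0809
  sepia-eyed dumpy-winged: (856 − 893.5)² / 893.5 = 1.5739
χ² = 1.3321 + 0.0339 + 0.0809 + 1.5739 = 3.0208 ≈ 3.021
Degrees of freedom = 4 − 1 = 3; critical value at α = 0.1 is 6.251.
Since 3.021 < 6.251, we fail to reject the null hypothesis — the data are consistent with the 1:1:1:1 ratio.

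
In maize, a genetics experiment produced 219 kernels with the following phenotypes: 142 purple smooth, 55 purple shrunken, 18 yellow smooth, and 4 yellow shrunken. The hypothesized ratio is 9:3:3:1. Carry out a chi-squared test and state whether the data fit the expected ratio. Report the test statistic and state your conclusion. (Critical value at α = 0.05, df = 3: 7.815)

Under the 9:3:3:1 hypothesis (Σ ratio = 16, N = 219):
  purple smooth: 219 × 9/16 = 123.1875
  purple shrunken: 219 × 3/16 = 41.0625
  yellow smooth: 219 × 3/16 = 41.0625
  yellow shrunken: 219 × 1/16 = 13.6875
χ² = Σ (O − E)² / E
  purple smooth: (142 − 123.1875)² / 123.1875 = 2.8729
  purple shrunken: (55 − 41.0625)² / 41.0625 = 4.7307
  yellow smooth: (18 − 41.0625)² / 41.0625 = 12.9529
  yellow shrunken: (4 − 13.6875)² / 13.6875 = 6.8564
χ² = 2.8729 + 4.7307 + 12.9529 + 6.8564 = 27.4129 ≈ 27.413
Degrees of freedom = 4 − 1 = 3; critical value at α = 0.05 is 7.815.
Since 27.413 > 7.815, we reject the null hypothesis — the data do not fit the 9:3:3:1 ratio.

27.413; not consistent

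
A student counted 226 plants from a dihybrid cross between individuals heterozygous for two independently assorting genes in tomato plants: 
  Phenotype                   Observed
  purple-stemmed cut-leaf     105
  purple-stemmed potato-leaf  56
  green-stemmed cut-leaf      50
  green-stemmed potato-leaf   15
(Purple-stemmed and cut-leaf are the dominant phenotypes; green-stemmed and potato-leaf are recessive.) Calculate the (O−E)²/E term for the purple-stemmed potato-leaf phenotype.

4.381

A dihybrid F₂ with independent assortment and complete dominance at both loci gives a 9:3:3:1 phenotypic ratio.
Expected counts for N = 226 under a 9:3:3:1 ratio (total parts = 16):
  purple-stemmed cut-leaf: 226 × 9/16 = 127.125
  purple-stemmed potato-leaf: 226 × 3/16 = 42.375
  green-stemmed cut-leaf: 226 × 3/16 = 42.375
  green-stemmed potato-leaf: 226 × 1/16 = 14.125
Contribution of purple-stemmed potato-leaf: (56 − 42.375)² / 42.375 = 4.3809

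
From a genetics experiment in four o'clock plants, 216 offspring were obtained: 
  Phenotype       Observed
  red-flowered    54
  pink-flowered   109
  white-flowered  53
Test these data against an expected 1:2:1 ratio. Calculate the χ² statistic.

0.028

The 1:2:1 ratio has 4 parts, so with N = 216 the expected counts are:
  red-flowered: 216 × 1/4 = 54
  pink-flowered: 216 × 2/4 = 108
  white-flowered: 216 × 1/4 = 54
χ² = Σ (O − E)² / E
  red-flowered: (54 − 54)² / 54 = 0.0000
  pink-flowered: (109 − 108)² / 108 = 0.0093
  white-flowered: (53 − 54)² / 54 = 0.0185
χ² = 0.0000 + 0.0093 + 0.0185 = 0.0278 ≈ 0.028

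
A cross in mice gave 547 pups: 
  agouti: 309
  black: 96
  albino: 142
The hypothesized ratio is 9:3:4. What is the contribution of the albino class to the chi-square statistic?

The 9:3:4 ratio has 16 parts, so with N = 547 the expected counts are:
  agouti: 547 × 9/16 = 307.6875
  black: 547 × 3/16 = 102.5625
  albino: 547 × 4/16 = 136.75
Contribution of albino: (142 − 136.75)² / 136.75 = 0.2016

0.202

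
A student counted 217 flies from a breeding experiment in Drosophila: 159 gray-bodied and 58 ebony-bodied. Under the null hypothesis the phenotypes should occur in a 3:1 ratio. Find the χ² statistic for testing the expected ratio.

0.346

Expected counts for N = 217 under a 3:1 ratio (total parts = 4):
  gray-bodied: 217 × 3/4 = 162.75
  ebony-bodied: 217 × 1/4 = 54.25
χ² = Σ (O − E)² / E
  gray-bodied: (159 − 162.75)² / 162.75 = 0.0864
  ebony-bodied: (58 − 54.25)² / 54.25 = 0.2592
χ² = 0.0864 + 0.2592 = 0.3456 ≈ 0.346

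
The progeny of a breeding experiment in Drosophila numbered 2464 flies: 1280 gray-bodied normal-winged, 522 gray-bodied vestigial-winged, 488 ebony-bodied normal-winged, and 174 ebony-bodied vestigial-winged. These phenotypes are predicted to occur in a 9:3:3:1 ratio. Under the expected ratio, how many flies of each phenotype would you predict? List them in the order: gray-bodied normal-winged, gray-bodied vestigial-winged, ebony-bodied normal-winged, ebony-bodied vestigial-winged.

1386, 462, 462, 154

Under the 9:3:3:1 hypothesis (Σ ratio = 16, N = 2464):
  gray-bodied normal-winged: 2464 × 9/16 = 1386
  gray-bodied vestigial-winged: 2464 × 3/16 = 462
  ebony-bodied normal-winged: 2464 × 3/16 = 462
  ebony-bodied vestigial-winged: 2464 × 1/16 = 154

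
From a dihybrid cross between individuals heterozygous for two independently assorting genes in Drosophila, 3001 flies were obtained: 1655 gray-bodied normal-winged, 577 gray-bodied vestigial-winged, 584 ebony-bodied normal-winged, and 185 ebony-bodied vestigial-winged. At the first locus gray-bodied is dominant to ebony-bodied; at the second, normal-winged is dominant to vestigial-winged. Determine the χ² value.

A dihybrid F₂ with independent assortment and complete dominance at both loci gives a 9:3:3:1 phenotypic ratio.
Expected counts for N = 3001 under a 9:3:3:1 ratio (total parts = 16):
  gray-bodied normal-winged: 3001 × 9/16 = 1688.0625
  gray-bodied vestigial-winged: 3001 × 3/16 = 562.6875
  ebony-bodied normal-winged: 3001 × 3/16 = 562.6875
  ebony-bodied vestigial-winged: 3001 × 1/16 = 187.5625
χ² = Σ (O − E)² / E
  gray-bodied normal-winged: (1655 − 1688.0625)² / 1688.0625 = 0.6476
  gray-bodied vestigial-winged: (577 − 562.6875)² / 562.6875 = 0.3641
  ebony-bodied normal-winged: (584 − 562.6875)² / 562.6875 = 0.8072
  ebony-bodied vestigial-winged: (185 − 187.5625)² / 187.5625 = 0.0350
χ² = 0.6476 + 0.3641 + 0.8072 + 0.0350 = 1.8539 ≈ 1.854

1.854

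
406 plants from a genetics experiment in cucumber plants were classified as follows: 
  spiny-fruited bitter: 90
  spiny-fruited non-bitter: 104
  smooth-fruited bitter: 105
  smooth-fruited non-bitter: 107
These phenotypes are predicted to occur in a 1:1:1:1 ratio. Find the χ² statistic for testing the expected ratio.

The 1:1:1:1 ratio has 4 parts, so with N = 406 the expected counts are:
  spiny-fruited bitter: 406 × 1/4 = 101.5
  spiny-fruited non-bitter: 406 × 1/4 = 101.5
  smooth-fruited bitter: 406 × 1/4 = 101.5
  smooth-fruited non-bitter: 406 × 1/4 = 101.5
χ² = Σ (O − E)² / E
  spiny-fruited bitter: (90 − 101.5)² / 101.5 = 1.3030
  spiny-fruited non-bitter: (104 − 101.5)² / 101.5 = 0.0616
  smooth-fruited bitter: (105 − 101.5)² / 101.5 = 0.1207
  smooth-fruited non-bitter: (107 − 101.5)² / 101.5 = 0.2980
χ² = 1.3030 + 0.0616 + 0.1207 + 0.2980 = 1.7833 ≈ 1.783

1.783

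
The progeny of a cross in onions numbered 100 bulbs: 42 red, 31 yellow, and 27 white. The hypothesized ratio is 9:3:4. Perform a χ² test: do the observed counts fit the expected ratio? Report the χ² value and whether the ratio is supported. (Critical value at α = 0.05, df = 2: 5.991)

Expected counts for N = 100 under a 9:3:4 ratio (total parts = 16):
  red: 100 × 9/16 = 56.25
  yellow: 100 × 3/16 = 18.75
  white: 100 × 4/16 = 25
χ² = Σ (O − E)² / E
  red: (42 − 56.25)² / 56.25 = 3.6100
  yellow: (31 − 18.75)² / 18.75 = 8.0033
  white: (27 − 25)² / 25 = 0.1600
χ² = 3.6100 + 8.0033 + 0.1600 = 11.7733 ≈ 11.773
Degrees of freedom = 3 − 1 = 2; critical value at α = 0.05 is 5.991.
Since 11.773 > 5.991, we reject the null hypothesis — the data do not fit the 9:3:4 ratio.

11.773; not consistent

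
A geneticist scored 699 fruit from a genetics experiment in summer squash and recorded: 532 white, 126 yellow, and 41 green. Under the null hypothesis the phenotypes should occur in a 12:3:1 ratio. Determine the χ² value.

0.475

Total ratio parts = 16. Expected numbers out of 699:
  white: 699 × 12/16 = 524.25
  yellow: 699 × 3/16 = 131.0625
  green: 699 × 1/16 = 43.6875
χ² = Σ (O − E)² / E
  white: (532 − 524.25)² / 524.25 = 0.1146
  yellow: (126 − 131.0625)² / 131.0625 = 0.1955
  green: (41 − 43.6875)² / 43.6875 = 0.1653
χ² = 0.1146 + 0.1955 + 0.1653 = 0.4754 ≈ 0.475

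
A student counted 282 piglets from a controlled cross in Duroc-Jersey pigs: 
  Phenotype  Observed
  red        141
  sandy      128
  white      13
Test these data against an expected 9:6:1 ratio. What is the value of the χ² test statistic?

7.853

Total ratio parts = 16. Expected numbers out of 282:
  red: 282 × 9/16 = 158.625
  sandy: 282 × 6/16 = 105.75
  white: 282 × 1/16 = 17.625
χ² = Σ (O − E)² / E
  red: (141 − 158.625)² / 158.625 = 1.9583
  sandy: (128 − 105.75)² / 105.75 = 4.6814
  white: (13 − 17.625)² / 17.625 = 1.2137
χ² = 1.9583 + 4.6814 + 1.2137 = 7.8534 ≈ 7.853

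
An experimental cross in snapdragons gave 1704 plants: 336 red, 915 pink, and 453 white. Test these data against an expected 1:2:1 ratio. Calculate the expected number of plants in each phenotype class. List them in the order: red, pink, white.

The 1:2:1 ratio has 4 parts, so with N = 1704 the expected counts are:
  red: 1704 × 1/4 = 426
  pink: 1704 × 2/4 = 852
  white: 1704 × 1/4 = 426

426, 852, 426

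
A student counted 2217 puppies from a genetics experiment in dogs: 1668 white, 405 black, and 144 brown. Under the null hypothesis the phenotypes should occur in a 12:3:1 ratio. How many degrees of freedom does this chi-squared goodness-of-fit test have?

2

A goodness-of-fit test with 3 phenotype classes has df = 3 − 1 = 2.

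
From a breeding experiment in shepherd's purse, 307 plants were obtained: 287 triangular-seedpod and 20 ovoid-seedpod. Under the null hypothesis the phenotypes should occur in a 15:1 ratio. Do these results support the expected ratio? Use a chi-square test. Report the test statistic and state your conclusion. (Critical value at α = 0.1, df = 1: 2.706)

The 15:1 ratio has 16 parts, so with N = 307 the expected counts are:
  triangular-seedpod: 307 × 15/16 = 287.8125
  ovoid-seedpod: 307 × 1/16 = 19.1875
χ² = Σ (O − E)² / E
  triangular-seedpod: (287 − 287.8125)² / 287.8125 = 0.0023
  ovoid-seedpod: (20 − 19.1875)² / 19.1875 = 0.0344
χ² = 0.0023 + 0.0344 = 0.0367 ≈ 0.037
Degrees of freedom = 2 − 1 = 1; critical value at α = 0.1 is 2.706.
Since 0.037 < 2.706, we fail to reject the null hypothesis — the data are consistent with the 15:1 ratio.

0.037; consistent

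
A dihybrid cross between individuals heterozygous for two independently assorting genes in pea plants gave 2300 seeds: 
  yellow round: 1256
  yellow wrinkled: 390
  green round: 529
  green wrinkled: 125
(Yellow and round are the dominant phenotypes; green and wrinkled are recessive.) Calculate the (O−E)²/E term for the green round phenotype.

22.157

A dihybrid F₂ with independent assortment and complete dominance at both loci gives a 9:3:3:1 phenotypic ratio.
Under the 9:3:3:1 hypothesis (Σ ratio = 16, N = 2300):
  yellow round: 2300 × 9/16 = 1293.75
  yellow wrinkled: 2300 × 3/16 = 431.25
  green round: 2300 × 3/16 = 431.25
  green wrinkled: 2300 × 1/16 = 143.75
Contribution of green round: (529 − 431.25)² / 431.25 = 22.1567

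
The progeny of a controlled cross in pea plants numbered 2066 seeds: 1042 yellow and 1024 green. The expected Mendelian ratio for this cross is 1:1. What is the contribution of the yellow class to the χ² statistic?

0.078

Total ratio parts = 2. Expected numbers out of 2066:
  yellow: 2066 × 1/2 = 1033
  green: 2066 × 1/2 = 1033
Contribution of yellow: (1042 − 1033)² / 1033 = 0.0784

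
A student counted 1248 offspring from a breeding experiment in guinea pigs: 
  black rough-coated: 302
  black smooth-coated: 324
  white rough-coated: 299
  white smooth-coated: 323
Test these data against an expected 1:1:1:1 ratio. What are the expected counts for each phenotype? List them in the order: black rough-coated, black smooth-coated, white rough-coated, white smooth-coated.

312, 312, 312, 312

Total ratio parts = 4. Expected numbers out of 1248:
  black rough-coated: 1248 × 1/4 = 312
  black smooth-coated: 1248 × 1/4 = 312
  white rough-coated: 1248 × 1/4 = 312
  white smooth-coated: 1248 × 1/4 = 312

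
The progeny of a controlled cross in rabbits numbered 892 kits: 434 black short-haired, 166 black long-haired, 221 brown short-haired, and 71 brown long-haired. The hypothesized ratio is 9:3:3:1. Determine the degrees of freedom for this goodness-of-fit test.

A goodness-of-fit test with 4 phenotype classes has df = 4 − 1 = 3.

3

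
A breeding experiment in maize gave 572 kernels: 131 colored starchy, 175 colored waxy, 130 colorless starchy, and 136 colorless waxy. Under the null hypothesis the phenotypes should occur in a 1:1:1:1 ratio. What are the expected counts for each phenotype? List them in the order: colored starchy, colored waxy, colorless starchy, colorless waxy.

Under the 1:1:1:1 hypothesis (Σ ratio = 4, N = 572):
  colored starchy: 572 × 1/4 = 143
  colored waxy: 572 × 1/4 = 143
  colorless starchy: 572 × 1/4 = 143
  colorless waxy: 572 × 1/4 = 143

143, 143, 143, 143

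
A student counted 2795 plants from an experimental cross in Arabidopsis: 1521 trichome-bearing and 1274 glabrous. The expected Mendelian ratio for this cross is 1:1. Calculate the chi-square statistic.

21.828

The 1:1 ratio has 2 parts, so with N = 2795 the expected counts are:
  trichome-bearing: 2795 × 1/2 = 1397.5
  glabrous: 2795 × 1/2 = 1397.5
χ² = Σ (O − E)² / E
  trichome-bearing: (1521 − 1397.5)² / 1397.5 = 10.9140
  glabrous: (1274 − 1397.5)² / 1397.5 = 10.9140
χ² = 10.9140 + 10.9140 = 21.828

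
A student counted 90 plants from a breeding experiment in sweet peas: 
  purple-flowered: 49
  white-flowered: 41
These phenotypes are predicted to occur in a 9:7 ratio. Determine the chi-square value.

0.119

Under the 9:7 hypothesis (Σ ratio = 16, N = 90):
  purple-flowered: 90 × 9/16 = 50.625
  white-flowered: 90 × 7/16 = 39.375
χ² = Σ (O − E)² / E
  purple-flowered: (49 − 50.625)² / 50.625 = 0.0522
  white-flowered: (41 − 39.375)² / 39.375 = 0.0671
χ² = 0.0522 + 0.0671 = 0.1193 ≈ 0.119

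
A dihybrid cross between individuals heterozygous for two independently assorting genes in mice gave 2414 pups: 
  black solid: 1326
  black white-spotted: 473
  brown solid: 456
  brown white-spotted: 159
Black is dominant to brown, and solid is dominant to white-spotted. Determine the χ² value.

A dihybrid F₂ with independent assortment and complete dominance at both loci gives a 9:3:3:1 phenotypic ratio.
Expected counts for N = 2414 under a 9:3:3:1 ratio (total parts = 16):
  black solid: 2414 × 9/16 = 1357.875
  black white-spotted: 2414 × 3/16 = 452.625
  brown solid: 2414 × 3/16 = 452.625
  brown white-spotted: 2414 × 1/16 = 150.875
χ² = Σ (O − E)² / E
  black solid: (1326 − 1357.875)² / 1357.875 = 0.7482
  black white-spotted: (473 − 452.625)² / 452.625 = 0.9172
  brown solid: (456 − 452.625)² / 452.625 = 0.0252
  brown white-spotted: (159 − 150.875)² / 150.875 = 0.4376
χ² = 0.7482 + 0.9172 + 0.0252 + 0.4376 = 2.1282 ≈ 2.128

2.128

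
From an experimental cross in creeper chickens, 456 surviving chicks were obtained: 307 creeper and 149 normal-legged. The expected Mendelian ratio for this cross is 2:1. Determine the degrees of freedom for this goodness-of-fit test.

1

A goodness-of-fit test with 2 phenotype classes has df = 2 − 1 = 1.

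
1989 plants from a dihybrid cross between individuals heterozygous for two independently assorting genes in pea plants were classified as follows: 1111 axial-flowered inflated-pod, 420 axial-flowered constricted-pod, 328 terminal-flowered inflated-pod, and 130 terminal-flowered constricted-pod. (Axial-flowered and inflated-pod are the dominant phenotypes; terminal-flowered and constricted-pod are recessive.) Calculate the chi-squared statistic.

11.669

A dihybrid F₂ with independent assortment and complete dominance at both loci gives a 9:3:3:1 phenotypic ratio.
The 9:3:3:1 ratio has 16 parts, so with N = 1989 the expected counts are:
  axial-flowered inflated-pod: 1989 × 9/16 = 1118.8125
  axial-flowered constricted-pod: 1989 × 3/16 = 372.9375
  terminal-flowered inflated-pod: 1989 × 3/16 = 372.9375
  terminal-flowered constricted-pod: 1989 × 1/16 = 124.3125
χ² = Σ (O − E)² / E
  axial-flowered inflated-pod: (1111 − 1118.8125)² / 1118.8125 = 0.0546
  axial-flowered constricted-pod: (420 − 372.9375)² / 372.9375 = 5.9390
  terminal-flowered inflated-pod: (328 − 372.9375)² / 372.9375 = 5.4148
  terminal-flowered constricted-pod: (130 − 124.3125)² / 124.3125 = 0.2602
χ² = 0.0546 + 5.9390 + 5.4148 + 0.2602 = 11.6686 ≈ 11.669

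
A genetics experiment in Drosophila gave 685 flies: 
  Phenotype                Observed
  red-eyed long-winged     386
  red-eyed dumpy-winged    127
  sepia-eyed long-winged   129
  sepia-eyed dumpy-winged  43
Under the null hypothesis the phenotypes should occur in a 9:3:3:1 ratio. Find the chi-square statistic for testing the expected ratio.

Expected counts for N = 685 under a 9:3:3:1 ratio (total parts = 16):
  red-eyed long-winged: 685 × 9/16 = 385.3125
  red-eyed dumpy-winged: 685 × 3/16 = 128.4375
  sepia-eyed long-winged: 685 × 3/16 = 128.4375
  sepia-eyed dumpy-winged: 685 × 1/16 = 42.8125
χ² = Σ (O − E)² / E
  red-eyed long-winged: (386 − 385.3125)² / 385.3125 = 0.0012
  red-eyed dumpy-winged: (127 − 128.4375)² / 128.4375 = 0.0161
  sepia-eyed long-winged: (129 − 128.4375)² / 128.4375 = 0.0025
  sepia-eyed dumpy-winged: (43 − 42.8125)² / 42.8125 = 0.0008
χ² = 0.0012 + 0.0161 + 0.0025 + 0.0008 = 0.0206 ≈ 0.021

0.021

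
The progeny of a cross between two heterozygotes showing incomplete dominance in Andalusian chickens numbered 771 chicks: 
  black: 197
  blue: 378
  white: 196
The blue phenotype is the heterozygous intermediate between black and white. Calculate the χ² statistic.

0.294

With incomplete dominance, a heterozygote × heterozygote cross gives a 1:2:1 phenotypic ratio.
Under the 1:2:1 hypothesis (Σ ratio = 4, N = 771):
  black: 771 × 1/4 = 192.75
  blue: 771 × 2/4 = 385.5
  white: 771 × 1/4 = 192.75
χ² = Σ (O − E)² / E
  black: (197 − 192.75)² / 192.75 = 0.0937
  blue: (378 − 385.5)² / 385.5 = 0.1459
  white: (196 − 192.75)² / 192.75 = 0.0548
χ² = 0.0937 + 0.1459 + 0.0548 = 0.2944 ≈ 0.294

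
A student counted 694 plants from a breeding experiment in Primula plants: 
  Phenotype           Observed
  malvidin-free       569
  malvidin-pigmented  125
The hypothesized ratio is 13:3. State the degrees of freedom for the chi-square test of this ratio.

A goodness-of-fit test with 2 phenotype classes has df = 2 − 1 = 1.

1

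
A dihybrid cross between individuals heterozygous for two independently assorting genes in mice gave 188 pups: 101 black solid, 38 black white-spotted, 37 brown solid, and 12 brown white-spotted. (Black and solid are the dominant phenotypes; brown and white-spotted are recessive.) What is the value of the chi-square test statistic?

0.520

A dihybrid F₂ with independent assortment and complete dominance at both loci gives a 9:3:3:1 phenotypic ratio.
Total ratio parts = 16. Expected numbers out of 188:
  black solid: 188 × 9/16 = 105.75
  black white-spotted: 188 × 3/16 = 35.25
  brown solid: 188 × 3/16 = 35.25
  brown white-spotted: 188 × 1/16 = 11.75
χ² = Σ (O − E)² / E
  black solid: (101 − 105.75)² / 105.75 = 0.2134
  black white-spotted: (38 − 35.25)² / 35.25 = 0.2145
  brown solid: (37 − 35.25)² / 35.25 = 0.0869
  brown white-spotted: (12 − 11.75)² / 11.75 = 0.0053
χ² = 0.2134 + 0.2145 + 0.0869 + 0.0053 = 0.5201 ≈ 0.520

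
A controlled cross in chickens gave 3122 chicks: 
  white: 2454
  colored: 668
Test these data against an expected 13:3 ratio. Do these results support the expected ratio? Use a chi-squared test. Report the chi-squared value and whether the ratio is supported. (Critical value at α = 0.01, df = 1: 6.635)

Expected counts for N = 3122 under a 13:3 ratio (total parts = 16):
  white: 3122 × 13/16 = 2536.625
  colored: 3122 × 3/16 = 585.375
χ² = Σ (O − E)² / E
  white: (2454 − 2536.625)² / 2536.625 = 2.6913
  colored: (668 − 585.375)² / 585.375 = 11.6624
χ² = 2.6913 + 11.6624 = 14.3537 ≈ 14.354
Degrees of freedom = 2 − 1 = 1; critical value at α = 0.01 is 6.635.
Since 14.354 > 6.635, we reject the null hypothesis — the data do not fit the 13:3 ratio.

14.354; not consistent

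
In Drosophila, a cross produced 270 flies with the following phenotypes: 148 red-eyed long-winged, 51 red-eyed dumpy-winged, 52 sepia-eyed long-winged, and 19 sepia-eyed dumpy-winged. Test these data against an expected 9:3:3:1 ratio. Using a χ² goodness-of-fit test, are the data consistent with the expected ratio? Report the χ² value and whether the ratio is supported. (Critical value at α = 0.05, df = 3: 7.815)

Under the 9:3:3:1 hypothesis (Σ ratio = 16, N = 270):
  red-eyed long-winged: 270 × 9/16 = 151.875
  red-eyed dumpy-winged: 270 × 3/16 = 50.625
  sepia-eyed long-winged: 270 × 3/16 = 50.625
  sepia-eyed dumpy-winged: 270 × 1/16 = 16.875
χ² = Σ (O − E)² / E
  red-eyed long-winged: (148 − 151.875)² / 151.875 = 0.0989
  red-eyed dumpy-winged: (51 − 50.625)² / 50.625 = 0.0028
  sepia-eyed long-winged: (52 − 50.625)² / 50.625 = 0.0373
  sepia-eyed dumpy-winged: (19 − 16.875)² / 16.875 = 0.2676
χ² = 0.0989 + 0.0028 + 0.0373 + 0.2676 = 0.4066 ≈ 0.407
Degrees of freedom = 4 − 1 = 3; critical value at α = 0.05 is 7.815.
Since 0.407 < 7.815, we fail to reject the null hypothesis — the data are consistent with the 9:3:3:1 ratio.

0.407; consistent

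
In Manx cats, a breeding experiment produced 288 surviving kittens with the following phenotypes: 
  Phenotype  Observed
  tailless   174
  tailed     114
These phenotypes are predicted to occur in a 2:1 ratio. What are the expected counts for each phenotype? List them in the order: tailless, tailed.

192, 96

Total ratio parts = 3. Expected numbers out of 288:
  tailless: 288 × 2/3 = 192
  tailed: 288 × 1/3 = 96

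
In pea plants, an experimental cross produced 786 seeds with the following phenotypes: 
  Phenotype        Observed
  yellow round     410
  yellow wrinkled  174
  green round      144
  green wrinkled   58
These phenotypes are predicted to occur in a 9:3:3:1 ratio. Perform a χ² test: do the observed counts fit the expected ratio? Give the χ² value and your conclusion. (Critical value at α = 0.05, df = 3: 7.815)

8.825; not consistent

The 9:3:3:1 ratio has 16 parts, so with N = 786 the expected counts are:
  yellow round: 786 × 9/16 = 442.125
  yellow wrinkled: 786 × 3/16 = 147.375
  green round: 786 × 3/16 = 147.375
  green wrinkled: 786 × 1/16 = 49.125
χ² = Σ (O − E)² / E
  yellow round: (410 − 442.125)² / 442.125 = 2.3342
  yellow wrinkled: (174 − 147.375)² / 147.375 = 4.8101
  green round: (144 − 147.375)² / 147.375 = 0.0773
  green wrinkled: (58 − 49.125)² / 49.125 = 1.6034
χ² = 2.3342 + 4.8101 + 0.0773 + 1.6034 = 8.825
Degrees of freedom = 4 − 1 = 3; critical value at α = 0.05 is 7.815.
Since 8.825 > 7.815, we reject the null hypothesis — the data do not fit the 9:3:3:1 ratio.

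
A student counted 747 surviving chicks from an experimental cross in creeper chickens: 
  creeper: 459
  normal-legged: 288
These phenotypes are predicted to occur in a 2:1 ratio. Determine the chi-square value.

9.163

Expected counts for N = 747 under a 2:1 ratio (total parts = 3):
  creeper: 747 × 2/3 = 498
  normal-legged: 747 × 1/3 = 249
χ² = Σ (O − E)² / E
  creeper: (459 − 498)² / 498 = 3.0542
  normal-legged: (288 − 249)² / 249 = 6.1084
χ² = 3.0542 + 6.1084 = 9.1626 ≈ 9.163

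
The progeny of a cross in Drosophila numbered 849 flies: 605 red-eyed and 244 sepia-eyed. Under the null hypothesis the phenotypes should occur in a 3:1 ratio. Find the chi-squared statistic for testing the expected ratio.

Expected counts for N = 849 under a 3:1 ratio (total parts = 4):
  red-eyed: 849 × 3/4 = 636.75
  sepia-eyed: 849 × 1/4 = 212.25
χ² = Σ (O − E)² / E
  red-eyed: (605 − 636.75)² / 636.75 = 1.5831
  sepia-eyed: (244 − 212.25)² / 212.25 = 4.7494
χ² = 1.5831 + 4.7494 = 6.3325 ≈ 6.333

6.333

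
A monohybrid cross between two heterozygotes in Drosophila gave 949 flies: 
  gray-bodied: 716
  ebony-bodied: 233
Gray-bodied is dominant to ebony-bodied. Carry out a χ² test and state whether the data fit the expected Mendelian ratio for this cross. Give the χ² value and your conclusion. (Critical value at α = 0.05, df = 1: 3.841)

0.102; consistent

For a monohybrid cross between heterozygotes with complete dominance, the expected phenotypic ratio is 3:1.
The 3:1 ratio has 4 parts, so with N = 949 the expected counts are:
  gray-bodied: 949 × 3/4 = 711.75
  ebony-bodied: 949 × 1/4 = 237.25
χ² = Σ (O − E)² / E
  gray-bodied: (716 − 711.75)² / 711.75 = 0.0254
  ebony-bodied: (233 − 237.25)² / 237.25 = 0.0761
χ² = 0.0254 + 0.0761 = 0.1015 ≈ 0.102
Degrees of freedom = 2 − 1 = 1; critical value at α = 0.05 is 3.841.
Since 0.102 < 3.841, we fail to reject the null hypothesis — the data are consistent with the 3:1 ratio.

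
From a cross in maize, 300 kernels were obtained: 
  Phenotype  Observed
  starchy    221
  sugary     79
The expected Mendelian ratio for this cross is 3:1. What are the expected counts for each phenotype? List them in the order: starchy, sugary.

Total ratio parts = 4. Expected numbers out of 300:
  starchy: 300 × 3/4 = 225
  sugary: 300 × 1/4 = 75

225, 75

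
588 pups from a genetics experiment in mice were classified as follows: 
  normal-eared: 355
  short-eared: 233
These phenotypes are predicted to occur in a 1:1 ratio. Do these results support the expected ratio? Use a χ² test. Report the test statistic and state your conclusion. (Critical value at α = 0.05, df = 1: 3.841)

Under the 1:1 hypothesis (Σ ratio = 2, N = 588):
  normal-eared: 588 × 1/2 = 294
  short-eared: 588 × 1/2 = 294
χ² = Σ (O − E)² / E
  normal-eared: (355 − 294)² / 294 = 12.6565
  short-eared: (233 − 294)² / 294 = 12.6565
χ² = 12.6565 + 12.6565 = 25.313
Degrees of freedom = 2 − 1 = 1; critical value at α = 0.05 is 3.841.
Since 25.313 > 3.841, we reject the null hypothesis — the data do not fit the 1:1 ratio.

25.313; not consistent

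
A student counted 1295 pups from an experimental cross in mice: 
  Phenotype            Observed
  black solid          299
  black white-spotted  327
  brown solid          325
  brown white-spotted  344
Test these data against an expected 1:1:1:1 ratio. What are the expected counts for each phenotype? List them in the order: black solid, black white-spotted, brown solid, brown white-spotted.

The 1:1:1:1 ratio has 4 parts, so with N = 1295 the expected counts are:
  black solid: 1295 × 1/4 = 323.75
  black white-spotted: 1295 × 1/4 = 323.75
  brown solid: 1295 × 1/4 = 323.75
  brown white-spotted: 1295 × 1/4 = 323.75

323.75, 323.75, 323.75, 323.75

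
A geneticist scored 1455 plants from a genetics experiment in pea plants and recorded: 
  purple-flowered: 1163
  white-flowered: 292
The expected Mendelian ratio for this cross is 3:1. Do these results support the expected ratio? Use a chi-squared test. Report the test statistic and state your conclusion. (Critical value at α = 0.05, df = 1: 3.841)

Under the 3:1 hypothesis (Σ ratio = 4, N = 1455):
  purple-flowered: 1455 × 3/4 = 1091.25
  white-flowered: 1455 × 1/4 = 363.75
χ² = Σ (O − E)² / E
  purple-flowered: (1163 − 1091.25)² / 1091.25 = 4.7176
  white-flowered: (292 − 363.75)² / 363.75 = 14.1527
χ² = 4.7176 + 14.1527 = 18.8703 ≈ 18.870
Degrees of freedom = 2 − 1 = 1; critical value at α = 0.05 is 3.841.
Since 18.870 > 3.841, we reject the null hypothesis — the data do not fit the 3:1 ratio.

18.870; not consistent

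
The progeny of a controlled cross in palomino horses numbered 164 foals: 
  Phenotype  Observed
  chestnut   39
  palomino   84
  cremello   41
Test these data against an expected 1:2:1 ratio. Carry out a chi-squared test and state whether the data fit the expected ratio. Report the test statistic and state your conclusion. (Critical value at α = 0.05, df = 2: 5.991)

The 1:2:1 ratio has 4 parts, so with N = 164 the expected counts are:
  chestnut: 164 × 1/4 = 41
  palomino: 164 × 2/4 = 82
  cremello: 164 × 1/4 = 41
χ² = Σ (O − E)² / E
  chestnut: (39 − 41)² / 41 = 0.0976
  palomino: (84 − 82)² / 82 = 0.0488
  cremello: (41 − 41)² / 41 = 0.0000
χ² = 0.0976 + 0.0488 + 0.0000 = 0.1464 ≈ 0.146
Degrees of freedom = 3 − 1 = 2; critical value at α = 0.05 is 5.991.
Since 0.146 < 5.991, we fail to reject the null hypothesis — the data are consistent with the 1:2:1 ratio.

0.146; consistent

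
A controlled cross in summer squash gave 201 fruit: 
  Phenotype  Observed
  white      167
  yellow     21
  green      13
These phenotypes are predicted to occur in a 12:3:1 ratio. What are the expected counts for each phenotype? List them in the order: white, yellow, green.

150.75, 37.6875, 12.5625

The 12:3:1 ratio has 16 parts, so with N = 201 the expected counts are:
  white: 201 × 12/16 = 150.75
  yellow: 201 × 3/16 = 37.6875
  green: 201 × 1/16 = 12.5625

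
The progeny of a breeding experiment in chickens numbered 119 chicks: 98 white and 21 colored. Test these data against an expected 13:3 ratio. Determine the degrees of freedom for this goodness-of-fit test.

1

A goodness-of-fit test with 2 phenotype classes has df = 2 − 1 = 1.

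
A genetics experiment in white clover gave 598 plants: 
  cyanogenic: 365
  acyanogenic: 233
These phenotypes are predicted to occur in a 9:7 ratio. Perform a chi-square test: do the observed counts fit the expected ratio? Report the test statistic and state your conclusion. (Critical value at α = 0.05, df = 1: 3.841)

5.568; not consistent

Under the 9:7 hypothesis (Σ ratio = 16, N = 598):
  cyanogenic: 598 × 9/16 = 336.375
  acyanogenic: 598 × 7/16 = 261.625
χ² = Σ (O − E)² / E
  cyanogenic: (365 − 336.375)² / 336.375 = 2.4359
  acyanogenic: (233 − 261.625)² / 261.625 = 3.1319
χ² = 2.4359 + 3.1319 = 5.5678 ≈ 5.568
Degrees of freedom = 2 − 1 = 1; critical value at α = 0.05 is 3.841.
Since 5.568 > 3.841, we reject the null hypothesis — the data do not fit the 9:7 ratio.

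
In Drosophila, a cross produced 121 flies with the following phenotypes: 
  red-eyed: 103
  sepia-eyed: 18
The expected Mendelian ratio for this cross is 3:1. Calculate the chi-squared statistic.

6.614

Expected counts for N = 121 under a 3:1 ratio (total parts = 4):
  red-eyed: 121 × 3/4 = 90.75
  sepia-eyed: 121 × 1/4 = 30.25
χ² = Σ (O − E)² / E
  red-eyed: (103 − 90.75)² / 90.75 = 1.6536
  sepia-eyed: (18 − 30.25)² / 30.25 = 4.9607
χ² = 1.6536 + 4.9607 = 6.6143 ≈ 6.614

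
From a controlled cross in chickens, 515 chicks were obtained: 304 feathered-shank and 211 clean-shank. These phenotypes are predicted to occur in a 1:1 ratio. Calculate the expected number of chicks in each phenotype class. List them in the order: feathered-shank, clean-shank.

257.5, 257.5

Under the 1:1 hypothesis (Σ ratio = 2, N = 515):
  feathered-shank: 515 × 1/2 = 257.5
  clean-shank: 515 × 1/2 = 257.5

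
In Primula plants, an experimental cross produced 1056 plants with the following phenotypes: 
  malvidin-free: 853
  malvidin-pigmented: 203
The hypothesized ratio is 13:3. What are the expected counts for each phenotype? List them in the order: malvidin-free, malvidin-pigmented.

858, 198

Total ratio parts = 16. Expected numbers out of 1056:
  malvidin-free: 1056 × 13/16 = 858
  malvidin-pigmented: 1056 × 3/16 = 198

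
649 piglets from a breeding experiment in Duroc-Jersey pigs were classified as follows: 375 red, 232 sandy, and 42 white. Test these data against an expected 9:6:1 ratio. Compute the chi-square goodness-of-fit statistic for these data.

0.853

Expected counts for N = 649 under a 9:6:1 ratio (total parts = 16):
  red: 649 × 9/16 = 365.0625
  sandy: 649 × 6/16 = 243.375
  white: 649 × 1/16 = 40.5625
χ² = Σ (O − E)² / E
  red: (375 − 365.0625)² / 365.0625 = 0.2705
  sandy: (232 − 243.375)² / 243.375 = 0.5317
  white: (42 − 40.5625)² / 40.5625 = 0.0509
χ² = 0.2705 + 0.5317 + 0.0509 = 0.8531 ≈ 0.853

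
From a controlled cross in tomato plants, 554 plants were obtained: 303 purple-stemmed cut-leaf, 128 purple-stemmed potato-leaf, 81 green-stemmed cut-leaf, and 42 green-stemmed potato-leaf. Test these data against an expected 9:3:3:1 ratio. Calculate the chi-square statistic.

12.450

Under the 9:3:3:1 hypothesis (Σ ratio = 16, N = 554):
  purple-stemmed cut-leaf: 554 × 9/16 = 311.625
  purple-stemmed potato-leaf: 554 × 3/16 = 103.875
  green-stemmed cut-leaf: 554 × 3/16 = 103.875
  green-stemmed potato-leaf: 554 × 1/16 = 34.625
χ² = Σ (O − E)² / E
  purple-stemmed cut-leaf: (303 − 311.625)² / 311.625 = 0.2387
  purple-stemmed potato-leaf: (128 − 103.875)² / 103.875 = 5.6030
  green-stemmed cut-leaf: (81 − 103.875)² / 103.875 = 5.0375
  green-stemmed potato-leaf: (42 − 34.625)² / 34.625 = 1.5708
χ² = 0.2387 + 5.6030 + 5.0375 + 1.5708 = 12.450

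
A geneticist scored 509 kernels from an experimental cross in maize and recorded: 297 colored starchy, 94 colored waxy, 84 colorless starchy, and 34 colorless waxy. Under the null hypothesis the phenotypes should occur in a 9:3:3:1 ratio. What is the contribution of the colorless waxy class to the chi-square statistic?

0.150

Expected counts for N = 509 under a 9:3:3:1 ratio (total parts = 16):
  colored starchy: 509 × 9/16 = 286.3125
  colored waxy: 509 × 3/16 = 95.4375
  colorless starchy: 509 × 3/16 = 95.4375
  colorless waxy: 509 × 1/16 = 31.8125
Contribution of colorless waxy: (34 − 31.8125)² / 31.8125 = 0.1504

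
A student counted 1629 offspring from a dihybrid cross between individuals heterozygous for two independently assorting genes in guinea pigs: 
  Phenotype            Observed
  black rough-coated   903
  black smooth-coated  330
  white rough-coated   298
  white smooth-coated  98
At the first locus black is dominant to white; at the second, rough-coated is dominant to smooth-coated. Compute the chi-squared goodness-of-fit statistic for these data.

A dihybrid F₂ with independent assortment and complete dominance at both loci gives a 9:3:3:1 phenotypic ratio.
The 9:3:3:1 ratio has 16 parts, so with N = 1629 the expected counts are:
  black rough-coated: 1629 × 9/16 = 916.3125
  black smooth-coated: 1629 × 3/16 = 305.4375
  white rough-coated: 1629 × 3/16 = 305.4375
  white smooth-coated: 1629 × 1/16 = 101.8125
χ² = Σ (O − E)² / E
  black rough-coated: (903 − 916.3125)² / 916.3125 = 0.1934
  black smooth-coated: (330 − 305.4375)² / 305.4375 = 1.9753
  white rough-coated: (298 − 305.4375)² / 305.4375 = 0.1811
  white smooth-coated: (98 − 101.8125)² / 101.8125 = 0.1428
χ² = 0.1934 + 1.9753 + 0.1811 + 0.1428 = 2.4926 ≈ 2.493

2.493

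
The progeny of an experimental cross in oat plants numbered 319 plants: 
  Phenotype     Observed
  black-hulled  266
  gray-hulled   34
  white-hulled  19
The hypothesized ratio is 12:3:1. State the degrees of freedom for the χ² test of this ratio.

2

A goodness-of-fit test with 3 phenotype classes has df = 3 − 1 = 2.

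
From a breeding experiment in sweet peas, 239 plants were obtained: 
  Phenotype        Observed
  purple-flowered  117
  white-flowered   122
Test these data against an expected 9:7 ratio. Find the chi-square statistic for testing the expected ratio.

5.170

Under the 9:7 hypothesis (Σ ratio = 16, N = 239):
  purple-flowered: 239 × 9/16 = 134.4375
  white-flowered: 239 × 7/16 = 104.5625
χ² = Σ (O − E)² / E
  purple-flowered: (117 − 134.4375)² / 134.4375 = 2.2618
  white-flowered: (122 − 104.5625)² / 104.5625 = 2.9080
χ² = 2.2618 + 2.9080 = 5.1698 ≈ 5.170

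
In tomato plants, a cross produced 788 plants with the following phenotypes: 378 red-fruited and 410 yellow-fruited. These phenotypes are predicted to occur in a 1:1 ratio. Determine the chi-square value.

Expected counts for N = 788 under a 1:1 ratio (total parts = 2):
  red-fruited: 788 × 1/2 = 394
  yellow-fruited: 788 × 1/2 = 394
χ² = Σ (O − E)² / E
  red-fruited: (378 − 394)² / 394 = 0.6497
  yellow-fruited: (410 − 394)² / 394 = 0.6497
χ² = 0.6497 + 0.6497 = 1.2994 ≈ 1.299

1.299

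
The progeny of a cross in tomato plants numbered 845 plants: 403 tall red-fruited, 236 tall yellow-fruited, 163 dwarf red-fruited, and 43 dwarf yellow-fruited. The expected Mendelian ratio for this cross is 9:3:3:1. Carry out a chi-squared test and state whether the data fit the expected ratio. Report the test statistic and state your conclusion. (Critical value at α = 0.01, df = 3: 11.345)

Expected counts for N = 845 under a 9:3:3:1 ratio (total parts = 16):
  tall red-fruited: 845 × 9/16 = 475.3125
  tall yellow-fruited: 845 × 3/16 = 158.4375
  dwarf red-fruited: 845 × 3/16 = 158.4375
  dwarf yellow-fruited: 845 × 1/16 = 52.8125
χ² = Σ (O − E)² / E
  tall red-fruited: (403 − 475.3125)² / 475.3125 = 11.0014
  tall yellow-fruited: (236 − 158.4375)² / 158.4375 = 37.9704
  dwarf red-fruited: (163 − 158.4375)² / 158.4375 = 0.1314
  dwarf yellow-fruited: (43 − 52.8125)² / 52.8125 = 1.8232
χ² = 11.0014 + 37.9704 + 0.1314 + 1.8232 = 50.9264 ≈ 50.926
Degrees of freedom = 4 − 1 = 3; critical value at α = 0.01 is 11.345.
Since 50.926 > 11.345, we reject the null hypothesis — the data do not fit the 9:3:3:1 ratio.

50.926; not consistent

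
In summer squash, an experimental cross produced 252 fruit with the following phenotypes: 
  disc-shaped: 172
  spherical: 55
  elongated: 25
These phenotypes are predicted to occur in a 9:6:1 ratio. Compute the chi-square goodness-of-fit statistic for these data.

The 9:6:1 ratio has 16 parts, so with N = 252 the expected counts are:
  disc-shaped: 252 × 9/16 = 141.75
  spherical: 252 × 6/16 = 94.5
  elongated: 252 × 1/16 = 15.75
χ² = Σ (O − E)² / E
  disc-shaped: (172 − 141.75)² / 141.75 = 6.4555
  spherical: (55 − 94.5)² / 94.5 = 16.5106
  elongated: (25 − 15.75)² / 15.75 = 5.4325
χ² = 6.4555 + 16.5106 + 5.4325 = 28.3986 ≈ 28.399

28.399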